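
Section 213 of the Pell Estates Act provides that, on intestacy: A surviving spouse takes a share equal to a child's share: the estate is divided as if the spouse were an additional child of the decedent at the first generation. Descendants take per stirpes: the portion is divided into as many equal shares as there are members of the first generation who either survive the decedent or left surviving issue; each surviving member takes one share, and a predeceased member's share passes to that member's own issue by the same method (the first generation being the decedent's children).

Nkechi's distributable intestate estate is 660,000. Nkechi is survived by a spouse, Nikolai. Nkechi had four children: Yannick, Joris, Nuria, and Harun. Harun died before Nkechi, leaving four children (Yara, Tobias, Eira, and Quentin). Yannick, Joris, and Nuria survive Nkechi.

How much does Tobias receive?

Tobias receives 33,000.

The spouse counts as an additional share at the children's level, so there are 5 primary shares of 132,000. Nikolai takes one such share (132,000).
The children's combined portion (528,000) is divided into 4 shares of 132,000: Yannick, Joris, and Nuria each take 132,000; Harun's 132,000 share passes to Harun's issue.
Harun's share (132,000) is divided into 4 shares of 33,000: Yara, Tobias, Eira, and Quentin each take 33,000.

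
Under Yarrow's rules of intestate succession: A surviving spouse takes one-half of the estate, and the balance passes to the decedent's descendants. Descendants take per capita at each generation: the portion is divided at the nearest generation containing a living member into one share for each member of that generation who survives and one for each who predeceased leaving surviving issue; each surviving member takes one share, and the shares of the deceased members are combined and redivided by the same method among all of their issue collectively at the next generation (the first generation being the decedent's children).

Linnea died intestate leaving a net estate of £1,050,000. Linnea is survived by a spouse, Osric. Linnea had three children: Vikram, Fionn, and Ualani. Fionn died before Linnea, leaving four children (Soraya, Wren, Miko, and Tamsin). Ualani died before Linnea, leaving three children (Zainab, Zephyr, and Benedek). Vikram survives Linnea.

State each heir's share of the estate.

Osric: £525,000; Vikram: £175,000; Soraya: £50,000; Wren: £50,000; Miko: £50,000; Tamsin: £50,000; Zainab: £50,000; Zephyr: £50,000; Benedek: £50,000

Osric takes one-half of £1,050,000 = £525,000. The remaining £525,000 passes to the descendants.
The descendants' portion (£525,000) is divided at the children's generation into 3 shares of £175,000. Vikram takes £175,000. The 2 shares of the deceased (Fionn and Ualani) are combined into a pool of £350,000.
That pool (£350,000) is divided at the grandchildren's generation equally among Soraya, Wren, Miko, Tamsin, Zainab, Zephyr, and Benedek: £50,000 each.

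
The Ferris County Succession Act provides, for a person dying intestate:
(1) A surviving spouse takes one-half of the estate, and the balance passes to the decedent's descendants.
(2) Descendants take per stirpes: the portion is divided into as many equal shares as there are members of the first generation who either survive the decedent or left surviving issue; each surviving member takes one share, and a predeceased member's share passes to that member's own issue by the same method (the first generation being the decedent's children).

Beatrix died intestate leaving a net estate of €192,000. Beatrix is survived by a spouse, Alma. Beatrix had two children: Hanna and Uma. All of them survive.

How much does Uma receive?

Uma receives €48,000.

Alma takes one-half of €192,000 = €96,000. The remaining €96,000 passes to the descendants.
The descendants' portion (€96,000) is divided into 2 shares of €48,000: Hanna and Uma each take €48,000.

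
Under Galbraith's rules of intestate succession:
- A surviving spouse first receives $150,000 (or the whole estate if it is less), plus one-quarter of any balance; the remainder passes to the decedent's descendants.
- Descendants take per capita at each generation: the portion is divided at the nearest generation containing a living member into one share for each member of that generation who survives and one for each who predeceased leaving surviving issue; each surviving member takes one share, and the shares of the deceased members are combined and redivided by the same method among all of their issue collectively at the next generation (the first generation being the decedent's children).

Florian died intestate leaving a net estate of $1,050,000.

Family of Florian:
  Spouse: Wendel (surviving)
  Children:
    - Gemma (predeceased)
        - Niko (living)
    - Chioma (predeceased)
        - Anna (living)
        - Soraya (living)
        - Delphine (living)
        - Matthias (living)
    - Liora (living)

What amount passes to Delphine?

Delphine receives $90,000.

Wendel first takes $150,000, leaving a balance of $900,000. Wendel then takes one-quarter of the balance ($225,000), for a total of $375,000. The remaining $675,000 passes to the descendants.
The descendants' portion ($675,000) is divided at the children's generation into 3 shares of $225,000. Liora takes $225,000. The 2 shares of the deceased (Gemma and Chioma) are combined into a pool of $450,000.
That pool ($450,000) is divided at the grandchildren's generation equally among Niko, Anna, Soraya, Delphine, and Matthias: $90,000 each.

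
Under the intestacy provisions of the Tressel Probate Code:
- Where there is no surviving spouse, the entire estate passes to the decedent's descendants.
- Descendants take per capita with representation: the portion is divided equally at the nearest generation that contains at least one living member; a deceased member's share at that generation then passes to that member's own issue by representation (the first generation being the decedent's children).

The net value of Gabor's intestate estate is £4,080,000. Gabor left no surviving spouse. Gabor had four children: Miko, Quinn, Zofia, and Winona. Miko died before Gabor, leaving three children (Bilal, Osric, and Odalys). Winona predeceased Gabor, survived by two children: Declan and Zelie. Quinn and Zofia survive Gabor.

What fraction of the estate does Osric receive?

Osric receives 1/12 of the estate.

The entire £4,080,000 passes to the descendants.
That amount (£4,080,000) is divided into 4 shares of £1,020,000: Quinn and Zofia each take £1,020,000; Miko's £1,020,000 share passes to Miko's issue; Winona's £1,020,000 share passes to Winona's issue.
Miko's share (£1,020,000) is divided into 3 shares of £340,000: Bilal, Osric, and Odalys each take £340,000.
Winona's share (£1,020,000) is divided into 2 shares of £510,000: Declan and Zelie each take £510,000.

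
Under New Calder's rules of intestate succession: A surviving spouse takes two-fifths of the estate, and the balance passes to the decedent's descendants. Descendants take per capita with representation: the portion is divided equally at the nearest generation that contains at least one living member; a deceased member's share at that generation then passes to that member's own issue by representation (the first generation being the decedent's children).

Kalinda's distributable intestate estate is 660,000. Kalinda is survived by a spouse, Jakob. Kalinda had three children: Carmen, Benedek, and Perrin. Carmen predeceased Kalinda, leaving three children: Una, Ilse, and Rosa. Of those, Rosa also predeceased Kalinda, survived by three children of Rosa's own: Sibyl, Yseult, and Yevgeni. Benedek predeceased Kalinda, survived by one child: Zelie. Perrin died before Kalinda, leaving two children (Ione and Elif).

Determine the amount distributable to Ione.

Jakob takes two-fifths of 660,000 = 264,000. The remaining 396,000 passes to the descendants.
No child survives, so the initial division is made at the grandchildren's generation.
The descendants' portion (396,000) is divided into 6 shares of 66,000: Una, Ilse, Zelie, Ione, and Elif each take 66,000; Rosa's 66,000 share passes to Rosa's issue.
Rosa's share (66,000) is divided into 3 shares of 22,000: Sibyl, Yseult, and Yevgeni each take 22,000.

Ione receives 66,000.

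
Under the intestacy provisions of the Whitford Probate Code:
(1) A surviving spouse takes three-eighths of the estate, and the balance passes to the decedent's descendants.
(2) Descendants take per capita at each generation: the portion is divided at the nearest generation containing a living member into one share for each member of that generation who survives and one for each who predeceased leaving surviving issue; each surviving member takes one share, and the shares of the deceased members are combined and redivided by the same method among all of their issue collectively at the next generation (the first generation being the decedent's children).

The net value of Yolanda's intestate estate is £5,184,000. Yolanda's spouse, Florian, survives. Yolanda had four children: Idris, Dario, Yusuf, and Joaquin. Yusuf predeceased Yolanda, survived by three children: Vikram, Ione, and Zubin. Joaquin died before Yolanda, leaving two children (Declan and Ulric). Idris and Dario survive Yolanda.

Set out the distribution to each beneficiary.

Florian: £1,944,000; Idris: £810,000; Dario: £810,000; Vikram: £324,000; Ione: £324,000; Zubin: £324,000; Declan: £324,000; Ulric: £324,000

Florian takes three-eighths of £5,184,000 = £1,944,000. The remaining £3,240,000 passes to the descendants.
The descendants' portion (£3,240,000) is divided at the children's generation into 4 shares of £810,000. Idris and Dario each take £810,000. The 2 shares of the deceased (Yusuf and Joaquin) are combined into a pool of £1,620,000.
That pool (£1,620,000) is divided at the grandchildren's generation equally among Vikram, Ione, Zubin, Declan, and Ulric: £324,000 each.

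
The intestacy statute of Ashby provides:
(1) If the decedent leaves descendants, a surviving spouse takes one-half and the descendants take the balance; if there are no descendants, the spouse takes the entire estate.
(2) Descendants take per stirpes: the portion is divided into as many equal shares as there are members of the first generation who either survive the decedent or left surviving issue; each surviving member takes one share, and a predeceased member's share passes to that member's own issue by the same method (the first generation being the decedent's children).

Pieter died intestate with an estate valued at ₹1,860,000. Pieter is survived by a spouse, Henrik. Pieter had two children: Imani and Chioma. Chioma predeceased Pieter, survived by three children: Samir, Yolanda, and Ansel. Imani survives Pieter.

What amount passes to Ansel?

Ansel receives ₹155,000.

Henrik takes one-half of ₹1,860,000 = ₹930,000. The remaining ₹930,000 passes to the descendants.
The descendants' portion (₹930,000) is divided into 2 shares of ₹465,000: Imani takes ₹465,000; Chioma's ₹465,000 share passes to Chioma's issue.
Chioma's share (₹465,000) is divided into 3 shares of ₹155,000: Samir, Yolanda, and Ansel each take ₹155,000.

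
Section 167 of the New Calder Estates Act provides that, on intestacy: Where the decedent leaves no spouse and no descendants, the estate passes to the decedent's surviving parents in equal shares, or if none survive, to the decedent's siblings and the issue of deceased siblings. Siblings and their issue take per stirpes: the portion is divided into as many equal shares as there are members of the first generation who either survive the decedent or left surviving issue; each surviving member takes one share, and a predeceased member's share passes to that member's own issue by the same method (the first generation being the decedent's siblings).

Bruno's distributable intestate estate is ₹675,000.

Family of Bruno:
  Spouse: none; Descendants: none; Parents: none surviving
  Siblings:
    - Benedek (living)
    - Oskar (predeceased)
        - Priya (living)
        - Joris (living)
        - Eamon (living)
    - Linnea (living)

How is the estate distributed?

Benedek: ₹225,000; Priya: ₹75,000; Joris: ₹75,000; Eamon: ₹75,000; Linnea: ₹225,000

The entire ₹675,000 passes to the siblings and their issue.
That amount (₹675,000) is divided into 3 shares of ₹225,000: Benedek and Linnea each take ₹225,000; Oskar's ₹225,000 share passes to Oskar's issue.
Oskar's share (₹225,000) is divided into 3 shares of ₹75,000: Priya, Joris, and Eamon each take ₹75,000.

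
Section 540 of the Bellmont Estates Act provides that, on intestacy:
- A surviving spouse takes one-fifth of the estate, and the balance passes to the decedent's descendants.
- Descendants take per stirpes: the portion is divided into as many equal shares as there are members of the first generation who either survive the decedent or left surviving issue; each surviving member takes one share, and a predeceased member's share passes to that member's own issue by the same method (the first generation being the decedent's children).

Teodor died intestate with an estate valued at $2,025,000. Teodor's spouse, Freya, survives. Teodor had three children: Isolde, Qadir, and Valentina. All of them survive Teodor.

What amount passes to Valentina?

Valentina receives $540,000.

Freya takes one-fifth of $2,025,000 = $405,000. The remaining $1,620,000 passes to the descendants.
The descendants' portion ($1,620,000) is divided into 3 shares of $540,000: Isolde, Qadir, and Valentina each take $540,000.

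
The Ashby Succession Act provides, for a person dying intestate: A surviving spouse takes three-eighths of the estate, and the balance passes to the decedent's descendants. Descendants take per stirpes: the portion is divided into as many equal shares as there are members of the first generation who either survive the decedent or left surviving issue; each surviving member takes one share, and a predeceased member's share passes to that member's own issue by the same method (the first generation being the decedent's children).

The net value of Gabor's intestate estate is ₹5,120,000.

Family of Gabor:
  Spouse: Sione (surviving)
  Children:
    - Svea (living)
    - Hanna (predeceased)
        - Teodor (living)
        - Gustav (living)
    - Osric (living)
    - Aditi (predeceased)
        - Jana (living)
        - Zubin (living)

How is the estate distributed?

Sione: ₹1,920,000; Svea: ₹800,000; Teodor: ₹400,000; Gustav: ₹400,000; Osric: ₹800,000; Jana: ₹400,000; Zubin: ₹400,000

Sione takes three-eighths of ₹5,120,000 = ₹1,920,000. The remaining ₹3,200,000 passes to the descendants.
The descendants' portion (₹3,200,000) is divided into 4 shares of ₹800,000: Svea and Osric each take ₹800,000; Hanna's ₹800,000 share passes to Hanna's issue; Aditi's ₹800,000 share passes to Aditi's issue.
Hanna's share (₹800,000) is divided into 2 shares of ₹400,000: Teodor and Gustav each take ₹400,000.
Aditi's share (₹800,000) is divided into 2 shares of ₹400,000: Jana and Zubin each take ₹400,000.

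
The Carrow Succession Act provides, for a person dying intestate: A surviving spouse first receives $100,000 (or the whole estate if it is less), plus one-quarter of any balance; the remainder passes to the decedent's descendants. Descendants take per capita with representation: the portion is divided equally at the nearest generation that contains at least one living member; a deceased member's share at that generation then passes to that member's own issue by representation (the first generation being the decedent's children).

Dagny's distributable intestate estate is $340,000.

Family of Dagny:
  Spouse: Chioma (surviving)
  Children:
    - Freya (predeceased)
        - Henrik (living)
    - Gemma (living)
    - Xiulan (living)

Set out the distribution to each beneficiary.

Chioma first takes $100,000, leaving a balance of $240,000. Chioma then takes one-quarter of the balance ($60,000), for a total of $160,000. The remaining $180,000 passes to the descendants.
The descendants' portion ($180,000) is divided into 3 shares of $60,000: Gemma and Xiulan each take $60,000; Freya's $60,000 share passes to Freya's issue.
Freya's share ($60,000) passes entirely to Henrik.

Chioma: $160,000; Henrik: $60,000; Gemma: $60,000; Xiulan: $60,000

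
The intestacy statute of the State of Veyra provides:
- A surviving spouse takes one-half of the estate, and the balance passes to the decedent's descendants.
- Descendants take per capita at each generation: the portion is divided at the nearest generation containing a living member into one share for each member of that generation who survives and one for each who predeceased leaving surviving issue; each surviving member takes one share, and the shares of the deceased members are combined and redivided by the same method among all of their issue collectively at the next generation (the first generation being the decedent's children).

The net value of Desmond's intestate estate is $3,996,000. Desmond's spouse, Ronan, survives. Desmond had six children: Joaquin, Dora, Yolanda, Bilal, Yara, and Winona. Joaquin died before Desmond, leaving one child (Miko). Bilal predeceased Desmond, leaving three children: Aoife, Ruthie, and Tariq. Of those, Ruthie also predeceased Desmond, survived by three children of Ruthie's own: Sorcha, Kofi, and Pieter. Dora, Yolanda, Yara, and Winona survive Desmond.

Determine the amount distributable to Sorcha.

Ronan takes one-half of $3,996,000 = $1,998,000. The remaining $1,998,000 passes to the descendants.
The descendants' portion ($1,998,000) is divided at the children's generation into 6 shares of $333,000. Dora, Yolanda, Yara, and Winona each take $333,000. The 2 shares of the deceased (Joaquin and Bilal) are combined into a pool of $666,000.
That pool ($666,000) is divided at the grandchildren's generation into 4 shares of $166,500. Miko, Aoife, and Tariq each take $166,500. The remaining share for the deceased Ruthie ($166,500) is carried to the next generation.
That pool ($166,500) is divided at the great-grandchildren's generation equally among Sorcha, Kofi, and Pieter: $55,500 each.

Sorcha receives $55,500.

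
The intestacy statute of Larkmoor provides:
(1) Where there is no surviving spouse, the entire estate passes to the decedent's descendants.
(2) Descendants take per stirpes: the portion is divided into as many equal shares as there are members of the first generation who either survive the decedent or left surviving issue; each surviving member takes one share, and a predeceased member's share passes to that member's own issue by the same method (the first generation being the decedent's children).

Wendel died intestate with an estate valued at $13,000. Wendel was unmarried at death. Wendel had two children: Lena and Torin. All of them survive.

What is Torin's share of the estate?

The entire $13,000 passes to the descendants.
That amount ($13,000) is divided into 2 shares of $6,500: Lena and Torin each take $6,500.

Torin receives $6,500.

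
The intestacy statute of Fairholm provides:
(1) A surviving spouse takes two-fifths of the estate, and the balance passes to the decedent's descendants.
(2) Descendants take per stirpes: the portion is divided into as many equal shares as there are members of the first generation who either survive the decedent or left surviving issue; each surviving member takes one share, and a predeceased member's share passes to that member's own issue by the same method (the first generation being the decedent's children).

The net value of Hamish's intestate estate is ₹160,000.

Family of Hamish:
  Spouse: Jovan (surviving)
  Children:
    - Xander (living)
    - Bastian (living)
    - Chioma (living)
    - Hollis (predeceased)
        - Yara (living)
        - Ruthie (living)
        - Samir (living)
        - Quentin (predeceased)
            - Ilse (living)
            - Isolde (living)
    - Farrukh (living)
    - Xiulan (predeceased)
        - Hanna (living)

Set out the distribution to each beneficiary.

Jovan: ₹64,000; Xander: ₹16,000; Bastian: ₹16,000; Chioma: ₹16,000; Yara: ₹4,000; Ruthie: ₹4,000; Samir: ₹4,000; Ilse: ₹2,000; Isolde: ₹2,000; Farrukh: ₹16,000; Hanna: ₹16,000

Jovan takes two-fifths of ₹160,000 = ₹64,000. The remaining ₹96,000 passes to the descendants.
The descendants' portion (₹96,000) is divided into 6 shares of ₹16,000: Xander, Bastian, Chioma, and Farrukh each take ₹16,000; Hollis's ₹16,000 share passes to Hollis's issue; Xiulan's ₹16,000 share passes to Xiulan's issue.
Hollis's share (₹16,000) is divided into 4 shares of ₹4,000: Yara, Ruthie, and Samir each take ₹4,000; Quentin's ₹4,000 share passes to Quentin's issue.
Quentin's share (₹4,000) is divided into 2 shares of ₹2,000: Ilse and Isolde each take ₹2,000.
Xiulan's share (₹16,000) passes entirely to Hanna.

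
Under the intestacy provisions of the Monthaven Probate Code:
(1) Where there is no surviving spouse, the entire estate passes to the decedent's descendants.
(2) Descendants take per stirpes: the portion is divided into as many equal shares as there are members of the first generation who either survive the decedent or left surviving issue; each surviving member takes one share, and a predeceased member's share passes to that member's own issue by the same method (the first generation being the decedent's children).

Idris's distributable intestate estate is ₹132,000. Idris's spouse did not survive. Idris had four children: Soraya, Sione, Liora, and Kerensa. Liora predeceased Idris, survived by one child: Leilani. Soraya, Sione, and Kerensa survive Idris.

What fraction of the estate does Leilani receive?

The entire ₹132,000 passes to the descendants.
That amount (₹132,000) is divided into 4 shares of ₹33,000: Soraya, Sione, and Kerensa each take ₹33,000; Liora's ₹33,000 share passes to Liora's issue.
Liora's share (₹33,000) passes entirely to Leilani.

Leilani receives 1/4 of the estate.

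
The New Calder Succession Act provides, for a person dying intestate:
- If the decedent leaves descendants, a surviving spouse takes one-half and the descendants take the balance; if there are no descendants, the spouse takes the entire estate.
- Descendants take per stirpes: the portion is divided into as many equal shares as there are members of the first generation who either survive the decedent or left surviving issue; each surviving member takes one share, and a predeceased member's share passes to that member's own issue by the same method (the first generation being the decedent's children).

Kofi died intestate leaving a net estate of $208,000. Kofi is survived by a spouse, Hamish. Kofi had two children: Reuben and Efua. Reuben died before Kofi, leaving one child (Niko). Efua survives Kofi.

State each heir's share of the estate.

Hamish: $104,000; Niko: $52,000; Efua: $52,000

Hamish takes one-half of $208,000 = $104,000. The remaining $104,000 passes to the descendants.
The descendants' portion ($104,000) is divided into 2 shares of $52,000: Efua takes $52,000; Reuben's $52,000 share passes to Reuben's issue.
Reuben's share ($52,000) passes entirely to Niko.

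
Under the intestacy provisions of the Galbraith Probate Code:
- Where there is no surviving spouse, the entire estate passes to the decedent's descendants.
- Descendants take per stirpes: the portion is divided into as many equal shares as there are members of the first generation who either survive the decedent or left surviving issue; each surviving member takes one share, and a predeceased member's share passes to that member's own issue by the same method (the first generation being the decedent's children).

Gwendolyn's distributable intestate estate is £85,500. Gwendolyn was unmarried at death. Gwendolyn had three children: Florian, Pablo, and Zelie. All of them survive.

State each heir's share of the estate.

The entire £85,500 passes to the descendants.
That amount (£85,500) is divided into 3 shares of £28,500: Florian, Pablo, and Zelie each take £28,500.

Florian: £28,500; Pablo: £28,500; Zelie: £28,500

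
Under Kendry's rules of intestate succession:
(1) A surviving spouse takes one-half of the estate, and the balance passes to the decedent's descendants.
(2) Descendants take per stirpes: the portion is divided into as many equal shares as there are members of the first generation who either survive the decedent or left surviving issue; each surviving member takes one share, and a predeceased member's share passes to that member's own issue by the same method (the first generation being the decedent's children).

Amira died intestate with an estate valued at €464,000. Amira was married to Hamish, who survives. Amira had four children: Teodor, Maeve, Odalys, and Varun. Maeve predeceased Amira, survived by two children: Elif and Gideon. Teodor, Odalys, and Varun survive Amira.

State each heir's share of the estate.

Hamish: €232,000; Teodor: €58,000; Elif: €29,000; Gideon: €29,000; Odalys: €58,000; Varun: €58,000

Hamish takes one-half of €464,000 = €232,000. The remaining €232,000 passes to the descendants.
The descendants' portion (€232,000) is divided into 4 shares of €58,000: Teodor, Odalys, and Varun each take €58,000; Maeve's €58,000 share passes to Maeve's issue.
Maeve's share (€58,000) is divided into 2 shares of €29,000: Elif and Gideon each take €29,000.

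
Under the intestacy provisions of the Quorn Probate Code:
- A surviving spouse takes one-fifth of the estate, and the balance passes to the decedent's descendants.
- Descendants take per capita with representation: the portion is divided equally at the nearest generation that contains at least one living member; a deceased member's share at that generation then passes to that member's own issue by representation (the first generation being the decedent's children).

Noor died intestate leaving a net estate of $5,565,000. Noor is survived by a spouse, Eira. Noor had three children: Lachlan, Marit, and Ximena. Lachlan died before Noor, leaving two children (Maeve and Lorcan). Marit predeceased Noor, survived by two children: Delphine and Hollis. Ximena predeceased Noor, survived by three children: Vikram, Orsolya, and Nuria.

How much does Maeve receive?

Eira takes one-fifth of $5,565,000 = $1,113,000. The remaining $4,452,000 passes to the descendants.
No child survives, so the initial division is made at the grandchildren's generation.
The descendants' portion ($4,452,000) is divided into 7 shares of $636,000: Maeve, Lorcan, Delphine, Hollis, Vikram, Orsolya, and Nuria each take $636,000.

Maeve receives $636,000.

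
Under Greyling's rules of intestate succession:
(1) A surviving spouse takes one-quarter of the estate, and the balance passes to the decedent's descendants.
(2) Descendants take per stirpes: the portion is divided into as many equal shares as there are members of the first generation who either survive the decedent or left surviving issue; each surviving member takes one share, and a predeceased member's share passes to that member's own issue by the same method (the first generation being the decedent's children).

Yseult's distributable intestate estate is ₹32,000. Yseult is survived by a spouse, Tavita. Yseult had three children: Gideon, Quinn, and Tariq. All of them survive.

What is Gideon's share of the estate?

Tavita takes one-quarter of ₹32,000 = ₹8,000. The remaining ₹24,000 passes to the descendants.
The descendants' portion (₹24,000) is divided into 3 shares of ₹8,000: Gideon, Quinn, and Tariq each take ₹8,000.

Gideon receives ₹8,000.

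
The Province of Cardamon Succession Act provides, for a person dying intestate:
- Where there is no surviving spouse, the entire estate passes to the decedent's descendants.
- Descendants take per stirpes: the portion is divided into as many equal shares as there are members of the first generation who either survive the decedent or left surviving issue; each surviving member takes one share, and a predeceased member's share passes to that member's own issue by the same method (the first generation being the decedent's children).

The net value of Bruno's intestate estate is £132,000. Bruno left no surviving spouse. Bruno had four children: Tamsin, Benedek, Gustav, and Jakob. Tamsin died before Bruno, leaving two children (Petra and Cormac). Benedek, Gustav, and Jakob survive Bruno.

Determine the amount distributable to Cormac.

Cormac receives £16,500.

The entire £132,000 passes to the descendants.
That amount (£132,000) is divided into 4 shares of £33,000: Benedek, Gustav, and Jakob each take £33,000; Tamsin's £33,000 share passes to Tamsin's issue.
Tamsin's share (£33,000) is divided into 2 shares of £16,500: Petra and Cormac each take £16,500.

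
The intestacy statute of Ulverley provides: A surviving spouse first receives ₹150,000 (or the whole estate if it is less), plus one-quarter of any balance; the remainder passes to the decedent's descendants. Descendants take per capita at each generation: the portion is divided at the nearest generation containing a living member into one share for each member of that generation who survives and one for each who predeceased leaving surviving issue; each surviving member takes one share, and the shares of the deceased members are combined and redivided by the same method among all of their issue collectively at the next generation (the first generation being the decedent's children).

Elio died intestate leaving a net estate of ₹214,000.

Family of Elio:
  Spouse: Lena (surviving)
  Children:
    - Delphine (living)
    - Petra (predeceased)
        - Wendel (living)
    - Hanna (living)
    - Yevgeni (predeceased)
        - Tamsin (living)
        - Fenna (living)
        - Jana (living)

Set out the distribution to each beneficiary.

Lena: ₹166,000; Delphine: ₹12,000; Wendel: ₹6,000; Hanna: ₹12,000; Tamsin: ₹6,000; Fenna: ₹6,000; Jana: ₹6,000

Lena first takes ₹150,000, leaving a balance of ₹64,000. Lena then takes one-quarter of the balance (₹16,000), for a total of ₹166,000. The remaining ₹48,000 passes to the descendants.
The descendants' portion (₹48,000) is divided at the children's generation into 4 shares of ₹12,000. Delphine and Hanna each take ₹12,000. The 2 shares of the deceased (Petra and Yevgeni) are combined into a pool of ₹24,000.
That pool (₹24,000) is divided at the grandchildren's generation equally among Wendel, Tamsin, Fenna, and Jana: ₹6,000 each.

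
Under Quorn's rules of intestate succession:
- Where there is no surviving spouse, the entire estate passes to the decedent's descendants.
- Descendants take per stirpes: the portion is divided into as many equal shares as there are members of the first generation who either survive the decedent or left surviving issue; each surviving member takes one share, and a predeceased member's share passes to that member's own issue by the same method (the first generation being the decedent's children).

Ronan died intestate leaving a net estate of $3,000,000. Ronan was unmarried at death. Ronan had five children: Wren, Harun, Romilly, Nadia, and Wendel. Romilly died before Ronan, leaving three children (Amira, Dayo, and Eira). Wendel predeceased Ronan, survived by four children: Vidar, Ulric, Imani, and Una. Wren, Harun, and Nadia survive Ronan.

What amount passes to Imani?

The entire $3,000,000 passes to the descendants.
That amount ($3,000,000) is divided into 5 shares of $600,000: Wren, Harun, and Nadia each take $600,000; Romilly's $600,000 share passes to Romilly's issue; Wendel's $600,000 share passes to Wendel's issue.
Romilly's share ($600,000) is divided into 3 shares of $200,000: Amira, Dayo, and Eira each take $200,000.
Wendel's share ($600,000) is divided into 4 shares of $150,000: Vidar, Ulric, Imani, and Una each take $150,000.

Imani receives $150,000.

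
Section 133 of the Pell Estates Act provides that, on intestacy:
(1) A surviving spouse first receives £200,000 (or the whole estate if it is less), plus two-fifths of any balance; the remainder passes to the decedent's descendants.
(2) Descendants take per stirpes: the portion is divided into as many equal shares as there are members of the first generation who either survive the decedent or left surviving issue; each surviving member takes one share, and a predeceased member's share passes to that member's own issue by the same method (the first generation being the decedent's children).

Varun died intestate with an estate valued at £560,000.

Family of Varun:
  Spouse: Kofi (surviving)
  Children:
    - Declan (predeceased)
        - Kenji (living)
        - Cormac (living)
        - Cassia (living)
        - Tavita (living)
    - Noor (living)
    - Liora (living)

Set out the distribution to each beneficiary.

Kofi: £344,000; Kenji: £18,000; Cormac: £18,000; Cassia: £18,000; Tavita: £18,000; Noor: £72,000; Liora: £72,000

Kofi first takes £200,000, leaving a balance of £360,000. Kofi then takes two-fifths of the balance (£144,000), for a total of £344,000. The remaining £216,000 passes to the descendants.
The descendants' portion (£216,000) is divided into 3 shares of £72,000: Noor and Liora each take £72,000; Declan's £72,000 share passes to Declan's issue.
Declan's share (£72,000) is divided into 4 shares of £18,000: Kenji, Cormac, Cassia, and Tavita each take £18,000.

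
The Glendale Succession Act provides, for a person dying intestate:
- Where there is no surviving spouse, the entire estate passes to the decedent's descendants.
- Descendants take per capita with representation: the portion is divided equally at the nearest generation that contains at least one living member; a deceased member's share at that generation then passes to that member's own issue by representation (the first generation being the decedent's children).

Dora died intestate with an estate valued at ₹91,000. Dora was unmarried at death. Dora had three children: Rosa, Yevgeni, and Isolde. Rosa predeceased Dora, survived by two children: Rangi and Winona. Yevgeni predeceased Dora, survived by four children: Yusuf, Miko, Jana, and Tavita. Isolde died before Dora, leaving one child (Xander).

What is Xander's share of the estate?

The entire ₹91,000 passes to the descendants.
No child survives, so the initial division is made at the grandchildren's generation.
That amount (₹91,000) is divided into 7 shares of ₹13,000: Rangi, Winona, Yusuf, Miko, Jana, Tavita, and Xander each take ₹13,000.

Xander receives ₹13,000.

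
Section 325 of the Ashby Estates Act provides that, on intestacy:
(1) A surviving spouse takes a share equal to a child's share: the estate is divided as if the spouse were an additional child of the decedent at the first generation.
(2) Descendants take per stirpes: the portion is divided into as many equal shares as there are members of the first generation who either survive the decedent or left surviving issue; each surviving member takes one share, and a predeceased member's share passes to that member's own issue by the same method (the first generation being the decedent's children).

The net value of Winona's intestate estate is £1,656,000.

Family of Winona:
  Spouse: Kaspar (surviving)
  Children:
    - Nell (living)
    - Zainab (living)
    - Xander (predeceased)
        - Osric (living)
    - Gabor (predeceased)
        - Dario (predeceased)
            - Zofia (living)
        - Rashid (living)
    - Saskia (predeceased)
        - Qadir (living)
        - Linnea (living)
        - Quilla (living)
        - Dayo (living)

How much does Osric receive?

Osric receives £276,000.

The spouse counts as an additional share at the children's level, so there are 6 primary shares of £276,000. Kaspar takes one such share (£276,000).
The children's combined portion (£1,380,000) is divided into 5 shares of £276,000: Nell and Zainab each take £276,000; Xander's £276,000 share passes to Xander's issue; Gabor's £276,000 share passes to Gabor's issue; Saskia's £276,000 share passes to Saskia's issue.
Xander's share (£276,000) passes entirely to Osric.
Gabor's share (£276,000) is divided into 2 shares of £138,000: Rashid takes £138,000; Dario's £138,000 share passes to Dario's issue.
Dario's share (£138,000) passes entirely to Zofia.
Saskia's share (£276,000) is divided into 4 shares of £69,000: Qadir, Linnea, Quilla, and Dayo each take £69,000.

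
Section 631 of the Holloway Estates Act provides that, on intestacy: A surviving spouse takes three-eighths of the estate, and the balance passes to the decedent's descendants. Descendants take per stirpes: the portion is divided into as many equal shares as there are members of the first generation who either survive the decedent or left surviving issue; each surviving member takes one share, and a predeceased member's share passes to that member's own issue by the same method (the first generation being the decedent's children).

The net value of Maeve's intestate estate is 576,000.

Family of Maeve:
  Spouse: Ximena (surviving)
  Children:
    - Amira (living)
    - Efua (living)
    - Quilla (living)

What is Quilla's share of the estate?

Ximena takes three-eighths of 576,000 = 216,000. The remaining 360,000 passes to the descendants.
The descendants' portion (360,000) is divided into 3 shares of 120,000: Amira, Efua, and Quilla each take 120,000.

Quilla receives 120,000.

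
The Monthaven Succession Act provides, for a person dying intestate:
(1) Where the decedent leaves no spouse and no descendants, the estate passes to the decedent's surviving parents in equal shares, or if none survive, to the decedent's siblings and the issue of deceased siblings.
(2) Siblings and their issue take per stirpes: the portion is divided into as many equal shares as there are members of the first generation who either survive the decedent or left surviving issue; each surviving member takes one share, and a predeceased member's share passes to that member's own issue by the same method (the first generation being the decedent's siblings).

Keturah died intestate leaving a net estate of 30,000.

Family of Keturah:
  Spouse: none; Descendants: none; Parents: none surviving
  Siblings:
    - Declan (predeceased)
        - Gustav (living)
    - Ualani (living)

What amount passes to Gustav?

Gustav receives 15,000.

The entire 30,000 passes to the siblings and their issue.
That amount (30,000) is divided into 2 shares of 15,000: Ualani takes 15,000; Declan's 15,000 share passes to Declan's issue.
Declan's share (15,000) passes entirely to Gustav.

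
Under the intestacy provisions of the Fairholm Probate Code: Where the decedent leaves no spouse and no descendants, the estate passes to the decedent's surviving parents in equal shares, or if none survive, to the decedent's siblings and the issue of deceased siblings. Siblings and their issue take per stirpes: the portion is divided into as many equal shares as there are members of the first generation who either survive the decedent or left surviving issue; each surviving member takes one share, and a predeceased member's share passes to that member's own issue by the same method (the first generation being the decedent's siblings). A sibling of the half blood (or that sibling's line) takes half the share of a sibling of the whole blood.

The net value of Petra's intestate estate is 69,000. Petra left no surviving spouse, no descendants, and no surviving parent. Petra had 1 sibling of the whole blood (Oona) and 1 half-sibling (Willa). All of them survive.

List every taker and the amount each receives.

Oona: 46,000; Willa: 23,000

The entire 69,000 passes to the siblings and their issue.
Counting each half-blood sibling's line as half a unit, there are 3/2 units in 69,000, so one unit is 46,000. Whole-blood lines (Oona) take 46,000 each; half-blood lines (Willa) take 23,000 each.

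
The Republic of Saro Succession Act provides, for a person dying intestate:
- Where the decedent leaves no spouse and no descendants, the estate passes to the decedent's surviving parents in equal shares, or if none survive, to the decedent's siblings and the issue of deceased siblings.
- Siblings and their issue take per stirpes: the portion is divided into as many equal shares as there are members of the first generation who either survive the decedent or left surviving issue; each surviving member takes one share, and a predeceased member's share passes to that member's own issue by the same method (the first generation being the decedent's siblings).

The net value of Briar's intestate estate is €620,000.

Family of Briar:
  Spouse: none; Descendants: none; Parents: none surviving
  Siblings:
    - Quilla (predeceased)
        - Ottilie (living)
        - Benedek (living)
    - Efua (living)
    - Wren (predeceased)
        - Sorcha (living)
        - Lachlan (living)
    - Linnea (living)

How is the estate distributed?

The entire €620,000 passes to the siblings and their issue.
That amount (€620,000) is divided into 4 shares of €155,000: Efua and Linnea each take €155,000; Quilla's €155,000 share passes to Quilla's issue; Wren's €155,000 share passes to Wren's issue.
Quilla's share (€155,000) is divided into 2 shares of €77,500: Ottilie and Benedek each take €77,500.
Wren's share (€155,000) is divided into 2 shares of €77,500: Sorcha and Lachlan each take €77,500.

Ottilie: €77,500; Benedek: €77,500; Efua: €155,000; Sorcha: €77,500; Lachlan: €77,500; Linnea: €155,000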